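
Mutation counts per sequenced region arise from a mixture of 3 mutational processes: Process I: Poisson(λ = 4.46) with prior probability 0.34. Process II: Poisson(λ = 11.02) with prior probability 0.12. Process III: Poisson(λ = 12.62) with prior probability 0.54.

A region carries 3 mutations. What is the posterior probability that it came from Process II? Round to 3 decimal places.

P(component k | x) = w_k·f_k(x) / marginal(x), where marginal(x) = Σ_j w_j·f_j(x).
Evaluate each component's likelihood at the observed value:
  L_I = e^(−4.46)·4.46^3/3! = 0.170962
  L_II = e^(−11.02)·11.02^3/3! = 0.00365148
  L_III = e^(−12.62)·12.62^3/3! = 0.00110721
Unnormalised posteriors:
  w_I·L_I = 0.34 × 0.170962 = 0.0581271
  w_II·L_II = 0.12 × 0.00365148 = 0.000438177
  w_III·L_III = 0.54 × 0.00110721 = 0.000597894
Evidence: 0.0581271 + 0.000438177 + 0.000597894 = 0.0591632
P(Process II | x) = 0.000438177 / 0.0591632 ≈ 0.007

0.007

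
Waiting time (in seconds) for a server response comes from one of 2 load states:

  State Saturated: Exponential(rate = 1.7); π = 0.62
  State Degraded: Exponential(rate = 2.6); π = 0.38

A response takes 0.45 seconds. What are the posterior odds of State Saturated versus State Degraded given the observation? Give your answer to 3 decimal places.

The posterior odds equal the prior odds times the likelihood ratio: (π_i/π_j)·(f_i(x)/f_j(x)).
Exponential densities:
  p_Saturated = 1.7·e^(−1.7·0.45) = 1.7·e^(−0.7650) = 0.791068
  p_Degraded = 2.6·e^(−2.6·0.45) = 2.6·e^(−1.1700) = 0.806954
Odds = (0.62/0.38) × (0.791068/0.806954) = 1.63158 × 0.980313 ≈ 1.599

1.599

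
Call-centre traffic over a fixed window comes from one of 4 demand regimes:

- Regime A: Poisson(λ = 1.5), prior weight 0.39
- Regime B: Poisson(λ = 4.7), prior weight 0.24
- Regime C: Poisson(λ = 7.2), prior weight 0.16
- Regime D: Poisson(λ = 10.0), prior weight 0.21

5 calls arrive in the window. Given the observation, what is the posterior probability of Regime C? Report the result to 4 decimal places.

The responsibility of component k is P(Z=k) f_k(x) divided by Σ_j P(Z=j) f_j(x).
Component likelihoods at x = 5 calls:
  L_A = 0.01412
  L_B = 0.17383
  L_C = 0.120382
  L_D = 0.0378333
Weight by the priors:
  P(Z=A)·L_A = 0.39 × 0.01412 = 0.00550678
  P(Z=B)·L_B = 0.24 × 0.17383 = 0.0417191
  P(Z=C)·L_C = 0.16 × 0.120382 = 0.0192611
  P(Z=D)·L_D = 0.21 × 0.0378333 = 0.00794499
Sum: 0.00550678 + 0.0417191 + 0.0192611 + 0.00794499 = 0.074432
P(Regime C | data) ≈ 0.2588

0.2588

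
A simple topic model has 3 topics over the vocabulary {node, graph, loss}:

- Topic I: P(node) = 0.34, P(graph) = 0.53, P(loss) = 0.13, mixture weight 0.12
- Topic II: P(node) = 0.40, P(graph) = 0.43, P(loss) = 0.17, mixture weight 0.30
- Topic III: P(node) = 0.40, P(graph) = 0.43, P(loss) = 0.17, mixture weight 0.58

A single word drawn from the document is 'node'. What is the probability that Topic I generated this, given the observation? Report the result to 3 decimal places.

The responsibility of component k is π_k f_k(x) divided by Σ_j π_j f_j(x).
Categorical probabilities:
  f_I = 0.34
  f_II = 0.4
  f_III = 0.4
Multiply by the mixture weights:
  π_I·f_I = 0.12 × 0.34 = 0.0408
  π_II·f_II = 0.30 × 0.4 = 0.12
  π_III·f_III = 0.58 × 0.4 = 0.232
Evidence: 0.0408 + 0.12 + 0.232 = 0.3928
So the posterior for Topic I is 0.0408 / 0.3928 ≈ 0.104.

0.104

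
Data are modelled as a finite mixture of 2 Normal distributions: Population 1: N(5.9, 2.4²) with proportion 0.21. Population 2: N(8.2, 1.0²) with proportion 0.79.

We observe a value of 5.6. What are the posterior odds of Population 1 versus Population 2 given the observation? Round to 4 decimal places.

Only the two components matter; the odds are (π_i f_i(x)) / (π_j f_j(x)).
Normal densities:
  p_1 = (1/(2.4·√(2π)))·exp(−(5.6−5.9)²/(2·2.4²)) = 0.166226·exp(-0.00781) = 0.164932
  p_2 = (1/(1.0·√(2π)))·exp(−(5.6−8.2)²/(2·1.0²)) = 0.398942·exp(-3.38000) = 0.013583
0.0346358 / 0.0107305 ≈ 3.2278

3.2278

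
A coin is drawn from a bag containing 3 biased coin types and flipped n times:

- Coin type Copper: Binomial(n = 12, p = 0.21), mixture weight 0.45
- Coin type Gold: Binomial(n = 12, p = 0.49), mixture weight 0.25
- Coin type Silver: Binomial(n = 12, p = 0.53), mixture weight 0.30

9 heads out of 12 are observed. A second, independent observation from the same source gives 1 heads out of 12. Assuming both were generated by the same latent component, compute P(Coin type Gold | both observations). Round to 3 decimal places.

0.497

By Bayes' theorem, P(k | x) = π_k f_k(x) / Σ_j π_j f_j(x).
Since both observations come from the same component, the likelihood for component k is f_k(x₁)·f_k(x₂).
  f_Copper = [C(12,9)·0.21^9·0.79^3 = 220·7.9428e-07·0.493039 = 8.61544e-05] × [0.188494] = 1.62396e-05
  f_Gold = [C(12,9)·0.49^9·0.51^3 = 220·0.00162841·0.132651 = 0.0475224] × [0.00356984] = 0.000169647
  f_Silver = [C(12,9)·0.53^9·0.47^3 = 220·0.00329976·0.103823 = 0.0753701] × [0.00157229] = 0.000118504
Weight by the priors:
  π_Copper·f_Copper = 0.45 × 1.62396e-05 = 7.30783e-06
  π_Gold·f_Gold = 0.25 × 0.000169647 = 4.24118e-05
  π_Silver·f_Silver = 0.30 × 0.000118504 = 3.55512e-05
Marginal: 7.30783e-06 + 4.24118e-05 + 3.55512e-05 = 8.52709e-05
P(Coin type Gold | data) = 4.24118e-05 / 8.52709e-05 ≈ 0.497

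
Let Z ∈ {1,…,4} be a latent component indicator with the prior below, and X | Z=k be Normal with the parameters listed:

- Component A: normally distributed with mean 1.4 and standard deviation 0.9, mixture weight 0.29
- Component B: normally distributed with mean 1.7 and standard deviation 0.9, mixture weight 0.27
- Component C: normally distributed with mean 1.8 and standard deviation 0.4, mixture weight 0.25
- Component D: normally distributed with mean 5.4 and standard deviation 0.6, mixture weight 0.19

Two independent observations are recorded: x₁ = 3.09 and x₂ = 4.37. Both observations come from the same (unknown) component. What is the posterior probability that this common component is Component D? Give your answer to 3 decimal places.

The responsibility of component k is π_k f_k(x) divided by Σ_j π_j f_j(x).
Since both observations come from the same component, the likelihood for component k is f_k(x₁)·f_k(x₂).
  p_A = [(1/(0.9·√(2π)))·exp(−(3.09−1.4)²/(2·0.9²)) = 0.443269·exp(-1.76302) = 0.0760319] × [0.00191397] = 0.000145522
  p_B = [(1/(0.9·√(2π)))·exp(−(3.09−1.7)²/(2·0.9²)) = 0.443269·exp(-1.19265) = 0.134494] × [0.00543914] = 0.000731535
  p_C = [(1/(0.4·√(2π)))·exp(−(3.09−1.8)²/(2·0.4²)) = 0.997356·exp(-5.20031) = 0.00550026] × [1.08362e-09] = 5.96018e-12
  p_D = [(1/(0.6·√(2π)))·exp(−(3.09−5.4)²/(2·0.6²)) = 0.664904·exp(-7.41125) = 0.000401878] × [0.152348] = 6.12254e-05
Unnormalised posteriors:
  π_A·p_A = 0.29 × 0.000145522 = 4.22015e-05
  π_B·p_B = 0.27 × 0.000731535 = 0.000197514
  π_C·p_C = 0.25 × 5.96018e-12 = 1.49004e-12
  π_D·p_D = 0.19 × 6.12254e-05 = 1.16328e-05
Marginal: 4.22015e-05 + 0.000197514 + 1.49004e-12 + 1.16328e-05 = 0.000251349
P(Component D | x) ≈ 0.046

0.046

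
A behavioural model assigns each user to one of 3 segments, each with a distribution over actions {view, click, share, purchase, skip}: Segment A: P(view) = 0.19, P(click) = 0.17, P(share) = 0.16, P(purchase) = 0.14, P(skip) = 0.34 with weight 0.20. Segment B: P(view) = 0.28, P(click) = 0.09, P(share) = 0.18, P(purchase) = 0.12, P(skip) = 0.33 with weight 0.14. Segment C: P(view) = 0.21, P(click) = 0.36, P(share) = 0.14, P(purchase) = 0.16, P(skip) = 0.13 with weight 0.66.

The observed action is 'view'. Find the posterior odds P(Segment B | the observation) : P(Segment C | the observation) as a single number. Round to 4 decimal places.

Only the two components matter; the odds are (π_i f_i(x)) / (π_j f_j(x)).
Categorical probabilities:
  f_A = P(view | comp) = 0.19
  f_B = P(view | comp) = 0.28
  f_C = P(view | comp) = 0.21
Posterior odds = (π_B·f_B) / (π_C·f_C) = (0.14·0.28) / (0.66·0.21) = 0.0392 / 0.1386 ≈ 0.2828

0.2828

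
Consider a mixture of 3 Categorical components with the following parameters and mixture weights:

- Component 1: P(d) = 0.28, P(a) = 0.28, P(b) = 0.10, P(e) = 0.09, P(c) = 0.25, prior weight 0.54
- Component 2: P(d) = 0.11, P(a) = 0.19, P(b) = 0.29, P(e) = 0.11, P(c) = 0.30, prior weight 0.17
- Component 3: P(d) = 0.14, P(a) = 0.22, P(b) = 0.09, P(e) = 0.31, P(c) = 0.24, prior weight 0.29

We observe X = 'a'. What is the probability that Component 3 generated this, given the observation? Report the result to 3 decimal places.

0.258

P(component k | x) = w_k·f_k(x) / marginal(x), where marginal(x) = Σ_j w_j·f_j(x).
Evaluate each component's likelihood at the observed value:
  f_1 = 0.28
  f_2 = 0.19
  f_3 = 0.22
Prior × likelihood for each component:
  w_1·f_1 = 0.54 × 0.28 = 0.1512
  w_2·f_2 = 0.17 × 0.19 = 0.0323
  w_3·f_3 = 0.29 × 0.22 = 0.0638
Marginal: 0.1512 + 0.0323 + 0.0638 = 0.2473
So the posterior for Component 3 is 0.0638 / 0.2473 ≈ 0.258.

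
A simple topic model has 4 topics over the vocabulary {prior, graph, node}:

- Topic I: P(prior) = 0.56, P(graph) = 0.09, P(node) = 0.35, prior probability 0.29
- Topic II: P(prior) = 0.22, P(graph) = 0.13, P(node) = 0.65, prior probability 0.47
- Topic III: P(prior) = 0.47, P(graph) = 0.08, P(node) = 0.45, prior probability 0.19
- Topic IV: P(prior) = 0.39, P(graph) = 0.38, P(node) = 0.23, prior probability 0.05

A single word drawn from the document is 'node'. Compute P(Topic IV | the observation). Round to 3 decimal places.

The responsibility of component k is w_k f_k(x) divided by Σ_j w_j f_j(x).
Categorical probabilities:
  p_I = 0.35
  p_II = 0.65
  p_III = 0.45
  p_IV = 0.23
Unnormalised posteriors:
  w_I·p_I = 0.29 × 0.35 = 0.1015
  w_II·p_II = 0.47 × 0.65 = 0.3055
  w_III·p_III = 0.19 × 0.45 = 0.0855
  w_IV·p_IV = 0.05 × 0.23 = 0.0115
Denominator: 0.1015 + 0.3055 + 0.0855 + 0.0115 = 0.504
P(Topic IV | the observation) = 0.0115 / 0.504 ≈ 0.023

0.023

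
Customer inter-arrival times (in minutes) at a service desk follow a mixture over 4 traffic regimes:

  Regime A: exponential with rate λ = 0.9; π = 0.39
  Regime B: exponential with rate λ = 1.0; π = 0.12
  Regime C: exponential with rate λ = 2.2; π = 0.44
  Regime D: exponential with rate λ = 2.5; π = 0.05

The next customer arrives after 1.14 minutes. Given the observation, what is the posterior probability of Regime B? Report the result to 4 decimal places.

The responsibility of component k is P(Z=k) f_k(x) divided by Σ_j P(Z=j) f_j(x).
Evaluate each component's likelihood at the observed value:
  p_A = 0.322594
  p_B = 0.319819
  p_C = 0.179148
  p_D = 0.144611
Unnormalised posteriors:
  P(Z=A)·p_A = 0.39 × 0.322594 = 0.125812
  P(Z=B)·p_B = 0.12 × 0.319819 = 0.0383783
  P(Z=C)·p_C = 0.44 × 0.179148 = 0.0788251
  P(Z=D)·p_D = 0.05 × 0.144611 = 0.00723054
Sum: 0.125812 + 0.0383783 + 0.0788251 + 0.00723054 = 0.250246
So the posterior for Regime B is 0.0383783 / 0.250246 ≈ 0.1534.

0.1534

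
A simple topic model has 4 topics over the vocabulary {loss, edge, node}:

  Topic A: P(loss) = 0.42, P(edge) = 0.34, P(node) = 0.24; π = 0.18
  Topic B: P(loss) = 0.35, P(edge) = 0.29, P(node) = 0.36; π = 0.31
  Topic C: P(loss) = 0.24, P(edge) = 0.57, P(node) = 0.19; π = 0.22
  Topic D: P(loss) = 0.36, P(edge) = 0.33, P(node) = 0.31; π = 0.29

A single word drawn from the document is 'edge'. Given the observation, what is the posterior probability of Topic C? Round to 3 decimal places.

0.337

P(component k | x) = π_k·f_k(x) / marginal(x), where marginal(x) = Σ_j π_j·f_j(x).
Component likelihoods at x = 'edge':
  L_A = P(edge | comp) = 0.34
  L_B = P(edge | comp) = 0.29
  L_C = P(edge | comp) = 0.57
  L_D = P(edge | comp) = 0.33
Weight by the priors:
  π_A·L_A = 0.18 × 0.34 = 0.0612
  π_B·L_B = 0.31 × 0.29 = 0.0899
  π_C·L_C = 0.22 × 0.57 = 0.1254
  π_D·L_D = 0.29 × 0.33 = 0.0957
Normaliser: 0.0612 + 0.0899 + 0.1254 + 0.0957 = 0.3722
So the posterior for Topic C is 0.1254 / 0.3722 ≈ 0.337.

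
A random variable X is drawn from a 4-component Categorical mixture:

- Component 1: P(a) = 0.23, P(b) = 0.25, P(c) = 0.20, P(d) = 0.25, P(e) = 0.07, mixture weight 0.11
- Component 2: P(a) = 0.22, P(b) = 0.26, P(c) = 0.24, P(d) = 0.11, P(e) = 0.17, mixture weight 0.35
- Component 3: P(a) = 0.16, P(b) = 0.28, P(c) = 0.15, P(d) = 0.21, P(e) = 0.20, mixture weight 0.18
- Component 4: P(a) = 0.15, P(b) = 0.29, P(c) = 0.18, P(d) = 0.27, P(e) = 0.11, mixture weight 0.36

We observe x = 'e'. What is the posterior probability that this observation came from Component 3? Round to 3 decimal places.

0.252

P(component k | x) = P(Z=k)·f_k(x) / marginal(x), where marginal(x) = Σ_j P(Z=j)·f_j(x).
Component likelihoods at x = 'e':
  f_1 = 0.07
  f_2 = 0.17
  f_3 = 0.2
  f_4 = 0.11
Multiply by the mixture weights:
  P(Z=1)·f_1 = 0.11 × 0.07 = 0.0077
  P(Z=2)·f_2 = 0.35 × 0.17 = 0.0595
  P(Z=3)·f_3 = 0.18 × 0.2 = 0.036
  P(Z=4)·f_4 = 0.36 × 0.11 = 0.0396
Marginal: 0.0077 + 0.0595 + 0.036 + 0.0396 = 0.1428
P(Component 3 | data) ≈ 0.252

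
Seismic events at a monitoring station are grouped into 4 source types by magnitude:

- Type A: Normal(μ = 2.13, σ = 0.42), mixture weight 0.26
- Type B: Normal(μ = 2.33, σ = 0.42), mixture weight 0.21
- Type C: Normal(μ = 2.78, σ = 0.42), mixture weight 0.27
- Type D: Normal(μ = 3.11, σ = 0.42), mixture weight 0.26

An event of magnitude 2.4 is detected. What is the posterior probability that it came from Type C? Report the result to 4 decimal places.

Apply Bayes' rule: the posterior for each component is proportional to its prior times its likelihood at x.
Normal densities:
  p_A = 0.772541
  p_B = 0.936761
  p_C = 0.63082
  p_D = 0.227571
Multiply by the mixture weights:
  π_A·p_A = 0.26 × 0.772541 = 0.200861
  π_B·p_B = 0.21 × 0.936761 = 0.19672
  π_C·p_C = 0.27 × 0.63082 = 0.170321
  π_D·p_D = 0.26 × 0.227571 = 0.0591685
Denominator: 0.200861 + 0.19672 + 0.170321 + 0.0591685 = 0.62707
P(Type C | 2.4) ≈ 0.2716

0.2716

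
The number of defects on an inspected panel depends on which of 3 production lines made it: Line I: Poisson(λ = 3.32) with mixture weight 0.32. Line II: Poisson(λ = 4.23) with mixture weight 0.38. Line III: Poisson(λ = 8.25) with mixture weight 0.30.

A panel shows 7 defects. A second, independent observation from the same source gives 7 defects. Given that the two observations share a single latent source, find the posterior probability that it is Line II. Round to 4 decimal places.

The responsibility of component k is π_k f_k(x) divided by Σ_j π_j f_j(x).
Since both observations come from the same component, the likelihood for component k is f_k(x₁)·f_k(x₂).
  L_I = [0.0318918] × [0.0318918] = 0.00101708
  L_II = [0.0699659] × [0.0699659] = 0.00489523
  L_III = [0.13484] × [0.13484] = 0.0181817
Prior × likelihood for each component:
  π_I·L_I = 0.32 × 0.00101708 = 0.000325467
  π_II·L_II = 0.38 × 0.00489523 = 0.00186019
  π_III·L_III = 0.30 × 0.0181817 = 0.00545452
Normaliser: 0.000325467 + 0.00186019 + 0.00545452 = 0.00764017
So the posterior for Line II is 0.00186019 / 0.00764017 ≈ 0.2435.

0.2435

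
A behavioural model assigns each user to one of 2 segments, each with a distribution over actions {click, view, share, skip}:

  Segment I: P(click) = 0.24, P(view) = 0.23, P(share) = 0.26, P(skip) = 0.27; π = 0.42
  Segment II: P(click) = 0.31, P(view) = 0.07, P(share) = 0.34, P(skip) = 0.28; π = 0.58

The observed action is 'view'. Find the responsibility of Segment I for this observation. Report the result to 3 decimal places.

Posterior ∝ prior × likelihood, so P(k | x) ∝ w_k f_k(x); normalise over all components.
Evaluate each component's likelihood at the observed value:
  f_I = P(view | comp) = 0.23
  f_II = P(view | comp) = 0.07
Prior × likelihood for each component:
  w_I·f_I = 0.42 × 0.23 = 0.0966
  w_II·f_II = 0.58 × 0.07 = 0.0406
Sum: 0.0966 + 0.0406 = 0.1372
P(Segment I | data) ≈ 0.704

0.704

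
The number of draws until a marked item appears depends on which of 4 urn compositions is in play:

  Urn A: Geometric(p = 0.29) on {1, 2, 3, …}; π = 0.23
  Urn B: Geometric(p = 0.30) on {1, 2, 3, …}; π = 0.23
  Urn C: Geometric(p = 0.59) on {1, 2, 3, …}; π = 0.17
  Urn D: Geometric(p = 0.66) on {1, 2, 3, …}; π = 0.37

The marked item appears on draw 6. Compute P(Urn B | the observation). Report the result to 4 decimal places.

Posterior ∝ prior × likelihood, so P(k | x) ∝ π_k f_k(x); normalise over all components.
Geometric probabilities:
  p_A = 0.0523227
  p_B = 0.050421
  p_C = 0.00683552
  p_D = 0.00299874
Prior × likelihood for each component:
  π_A·p_A = 0.23 × 0.0523227 = 0.0120342
  π_B·p_B = 0.23 × 0.050421 = 0.0115968
  π_C·p_C = 0.17 × 0.00683552 = 0.00116204
  π_D·p_D = 0.37 × 0.00299874 = 0.00110953
Sum: 0.0120342 + 0.0115968 + 0.00116204 + 0.00110953 = 0.0259026
So the posterior for Urn B is 0.0115968 / 0.0259026 ≈ 0.4477.

0.4477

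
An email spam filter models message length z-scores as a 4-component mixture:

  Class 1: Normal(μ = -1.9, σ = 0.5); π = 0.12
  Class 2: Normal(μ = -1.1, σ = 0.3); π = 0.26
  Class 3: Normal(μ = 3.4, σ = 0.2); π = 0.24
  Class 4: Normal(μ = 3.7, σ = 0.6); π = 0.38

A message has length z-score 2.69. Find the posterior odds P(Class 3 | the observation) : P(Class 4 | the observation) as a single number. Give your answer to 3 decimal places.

Since P(k|x) ∝ π_k f_k(x), the posterior odds are π_i f_i(x) / (π_j f_j(x)).
Component likelihoods at x = 2.69:
  f_1 = 4.00333e-19
  f_2 = 2.92987e-35
  f_3 = 0.00365832
  f_4 = 0.161231
0.000877997 / 0.0612677 ≈ 0.014

0.014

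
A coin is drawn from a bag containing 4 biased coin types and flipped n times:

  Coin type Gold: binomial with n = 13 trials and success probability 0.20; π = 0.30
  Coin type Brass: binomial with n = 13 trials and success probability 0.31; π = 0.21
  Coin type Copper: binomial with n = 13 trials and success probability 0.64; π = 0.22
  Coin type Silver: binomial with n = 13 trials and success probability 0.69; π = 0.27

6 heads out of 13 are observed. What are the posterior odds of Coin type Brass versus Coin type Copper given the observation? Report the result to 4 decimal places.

Posterior odds = (π_i f_i(x)) / (π_j f_j(x)); the normalising sum cancels.
Evaluate each component's likelihood at the observed value:
  f_Gold = C(13,6)·0.20^6·0.80^7 = 1716·6.4e-05·0.209715 = 0.0230318
  f_Brass = C(13,6)·0.31^6·0.69^7 = 1716·0.000887504·0.0744635 = 0.113405
  f_Copper = C(13,6)·0.64^6·0.36^7 = 1716·0.0687195·0.000783642 = 0.0924091
  f_Silver = C(13,6)·0.69^6·0.31^7 = 1716·0.107918·0.000275126 = 0.0509499
0.023815 / 0.02033 ≈ 1.1714

1.1714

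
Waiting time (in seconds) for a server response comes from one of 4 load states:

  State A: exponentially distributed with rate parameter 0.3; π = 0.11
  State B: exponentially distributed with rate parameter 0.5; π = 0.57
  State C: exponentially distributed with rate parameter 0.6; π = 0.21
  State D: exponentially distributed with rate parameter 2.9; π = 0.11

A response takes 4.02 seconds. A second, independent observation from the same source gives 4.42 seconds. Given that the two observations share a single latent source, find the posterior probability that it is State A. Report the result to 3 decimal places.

P(component k | x) = P(Z=k)·f_k(x) / marginal(x), where marginal(x) = Σ_j P(Z=j)·f_j(x).
Since both observations come from the same component, the likelihood for component k is f_k(x₁)·f_k(x₂).
  f_A = [0.3·e^(−0.3·4.02) = 0.3·e^(−1.2060) = 0.0898177] × [0.0796612] = 0.00715499
  f_B = [0.5·e^(−0.5·4.02) = 0.5·e^(−2.0100) = 0.0669943] × [0.0548503] = 0.00367466
  f_C = [0.6·e^(−0.6·4.02) = 0.6·e^(−2.4120) = 0.0537815] × [0.042306] = 0.00227528
  f_D = [2.9·e^(−2.9·4.02) = 2.9·e^(−11.6580) = 2.50838e-05] × [7.86342e-06] = 1.97244e-10
Unnormalised posteriors:
  P(Z=A)·f_A = 0.11 × 0.00715499 = 0.000787049
  P(Z=B)·f_B = 0.57 × 0.00367466 = 0.00209456
  P(Z=C)·f_C = 0.21 × 0.00227528 = 0.000477809
  P(Z=D)·f_D = 0.11 × 1.97244e-10 = 2.16969e-11
Denominator: 0.000787049 + 0.00209456 + 0.000477809 + 2.16969e-11 = 0.00335941
So the posterior for State A is 0.000787049 / 0.00335941 ≈ 0.234.

0.234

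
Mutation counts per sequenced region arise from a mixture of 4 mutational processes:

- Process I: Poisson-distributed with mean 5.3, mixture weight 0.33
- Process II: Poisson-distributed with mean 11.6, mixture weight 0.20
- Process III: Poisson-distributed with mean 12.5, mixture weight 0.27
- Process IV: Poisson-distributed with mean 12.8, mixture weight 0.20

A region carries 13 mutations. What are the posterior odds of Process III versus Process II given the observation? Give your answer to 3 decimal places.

1.450

The posterior odds equal the prior odds times the likelihood ratio: (P(Z=i)/P(Z=j))·(f_i(x)/f_j(x)).
Evaluate each component's likelihood at the observed value:
  L_I = e^(−5.3)·5.3^13/13! = 0.00208711
  L_II = e^(−11.6)·11.6^13/13! = 0.101358
  L_III = e^(−12.5)·12.5^13/13! = 0.10886
  L_IV = e^(−12.8)·12.8^13/13! = 0.109769
0.0293922 / 0.0202716 ≈ 1.450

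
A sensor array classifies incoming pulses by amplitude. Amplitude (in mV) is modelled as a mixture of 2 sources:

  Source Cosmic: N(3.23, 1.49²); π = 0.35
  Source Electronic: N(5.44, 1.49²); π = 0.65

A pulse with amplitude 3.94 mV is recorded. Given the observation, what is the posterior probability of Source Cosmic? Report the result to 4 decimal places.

The responsibility of component k is w_k f_k(x) divided by Σ_j w_j f_j(x).
Component likelihoods at x = 3.94 mV:
  p_Cosmic = (1/(1.49·√(2π)))·exp(−(3.94−3.23)²/(2·1.49²)) = 0.267746·exp(-0.11353) = 0.239011
  p_Electronic = (1/(1.49·√(2π)))·exp(−(3.94−5.44)²/(2·1.49²)) = 0.267746·exp(-0.50673) = 0.161307
Weight by the priors:
  w_Cosmic·p_Cosmic = 0.35 × 0.239011 = 0.0836539
  w_Electronic·p_Electronic = 0.65 × 0.161307 = 0.104849
Marginal: 0.0836539 + 0.104849 = 0.188503
P(Source Cosmic | the observation) ≈ 0.4438

0.4438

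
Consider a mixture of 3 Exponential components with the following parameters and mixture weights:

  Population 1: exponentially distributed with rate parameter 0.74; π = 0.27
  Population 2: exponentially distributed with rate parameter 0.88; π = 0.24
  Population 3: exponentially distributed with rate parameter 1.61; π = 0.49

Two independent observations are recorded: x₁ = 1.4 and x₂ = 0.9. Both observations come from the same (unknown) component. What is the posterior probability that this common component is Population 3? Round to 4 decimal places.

0.3780

Apply Bayes' rule: the posterior for each component is proportional to its prior times its likelihood at x.
Since both observations come from the same component, the likelihood for component k is f_k(x₁)·f_k(x₂).
  L_1 = [0.74·e^(−0.74·1.4) = 0.74·e^(−1.0360) = 0.262605] × [0.380182] = 0.0998376
  L_2 = [0.88·e^(−0.88·1.4) = 0.88·e^(−1.2320) = 0.256704] × [0.398585] = 0.102318
  L_3 = [1.61·e^(−1.61·1.4) = 1.61·e^(−2.2540) = 0.169015] × [0.378036] = 0.0638939
Unnormalised posteriors:
  π_1·L_1 = 0.27 × 0.0998376 = 0.0269562
  π_2·L_2 = 0.24 × 0.102318 = 0.0245564
  π_3·L_3 = 0.49 × 0.0638939 = 0.031308
Evidence: 0.0269562 + 0.0245564 + 0.031308 = 0.0828206
Responsibility of Population 3: 0.031308 / 0.0828206 ≈ 0.3780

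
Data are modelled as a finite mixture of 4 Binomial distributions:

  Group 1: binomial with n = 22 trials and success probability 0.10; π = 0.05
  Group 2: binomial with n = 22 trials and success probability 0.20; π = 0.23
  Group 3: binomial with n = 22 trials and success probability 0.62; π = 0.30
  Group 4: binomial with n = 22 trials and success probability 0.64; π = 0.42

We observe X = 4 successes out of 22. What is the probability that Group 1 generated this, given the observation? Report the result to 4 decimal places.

0.1017

Apply Bayes' rule: the posterior for each component is proportional to its prior times its likelihood at x.
Evaluate each component's likelihood at the observed value:
  p_1 = C(22,4)·0.10^4·0.90^18 = 7315·0.0001·0.150095 = 0.109794
  p_2 = C(22,4)·0.20^4·0.80^18 = 7315·0.0016·0.0180144 = 0.210841
  p_3 = C(22,4)·0.62^4·0.38^18 = 7315·0.147763·2.72964e-08 = 2.95043e-05
  p_4 = C(22,4)·0.64^4·0.36^18 = 7315·0.167772·1.03144e-08 = 1.26584e-05
Multiply by the mixture weights:
  w_1·p_1 = 0.05 × 0.109794 = 0.00548971
  w_2·p_2 = 0.23 × 0.210841 = 0.0484933
  w_3·p_3 = 0.30 × 2.95043e-05 = 8.8513e-06
  w_4·p_4 = 0.42 × 1.26584e-05 = 5.31653e-06
Denominator: 0.00548971 + 0.0484933 + 8.8513e-06 + 5.31653e-06 = 0.0539972
P(Group 1 | the observation) = 0.00548971 / 0.0539972 ≈ 0.1017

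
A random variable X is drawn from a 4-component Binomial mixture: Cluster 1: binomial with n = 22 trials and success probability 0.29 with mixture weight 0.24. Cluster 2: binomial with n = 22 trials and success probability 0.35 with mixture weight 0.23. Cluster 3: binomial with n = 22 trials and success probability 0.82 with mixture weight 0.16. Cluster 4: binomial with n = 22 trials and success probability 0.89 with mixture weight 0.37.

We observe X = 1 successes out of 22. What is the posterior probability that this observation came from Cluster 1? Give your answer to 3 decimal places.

0.847

The responsibility of component k is π_k f_k(x) divided by Σ_j π_j f_j(x).
Binomial probabilities:
  p_1 = 0.00480005
  p_2 = 0.000907134
  p_3 = 4.13961e-15
  p_4 = 1.44897e-19
Prior × likelihood for each component:
  π_1·p_1 = 0.24 × 0.00480005 = 0.00115201
  π_2·p_2 = 0.23 × 0.000907134 = 0.000208641
  π_3·p_3 = 0.16 × 4.13961e-15 = 6.62337e-16
  π_4·p_4 = 0.37 × 1.44897e-19 = 5.36119e-20
Normaliser: 0.00115201 + 0.000208641 + 6.62337e-16 + 5.36119e-20 = 0.00136065
So the posterior for Cluster 1 is 0.00115201 / 0.00136065 ≈ 0.847.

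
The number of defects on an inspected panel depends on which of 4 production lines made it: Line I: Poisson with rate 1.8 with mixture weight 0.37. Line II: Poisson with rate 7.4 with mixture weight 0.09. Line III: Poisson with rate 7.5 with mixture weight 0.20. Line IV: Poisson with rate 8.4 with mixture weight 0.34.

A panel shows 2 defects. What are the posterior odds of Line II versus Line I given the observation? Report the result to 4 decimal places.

0.0152

Posterior odds = (w_i f_i(x)) / (w_j f_j(x)); the normalising sum cancels.
Poisson probabilities:
  L_I = e^(−1.8)·1.8^2/2! = 0.267784
  L_II = e^(−7.4)·7.4^2/2! = 0.0167361
  L_III = e^(−7.5)·7.5^2/2! = 0.0155555
  L_IV = e^(−8.4)·8.4^2/2! = 0.00793332
0.00150625 / 0.0990802 ≈ 0.0152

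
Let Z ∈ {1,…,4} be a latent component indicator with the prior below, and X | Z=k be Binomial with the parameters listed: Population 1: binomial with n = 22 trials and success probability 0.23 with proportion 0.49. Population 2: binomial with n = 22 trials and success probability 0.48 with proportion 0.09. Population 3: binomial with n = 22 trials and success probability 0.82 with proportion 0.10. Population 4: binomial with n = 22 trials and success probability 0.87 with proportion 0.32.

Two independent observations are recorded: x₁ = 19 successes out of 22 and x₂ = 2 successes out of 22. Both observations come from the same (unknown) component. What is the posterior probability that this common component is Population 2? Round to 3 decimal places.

By Bayes' theorem, P(k | x) = π_k f_k(x) / Σ_j π_j f_j(x).
Since both observations come from the same component, the likelihood for component k is f_k(x₁)·f_k(x₂).
  L_1 = [5.24592e-10] × [0.0655967] = 3.44115e-11
  L_2 = [0.000190158] × [0.000111214] = 2.11483e-08
  L_3 = [0.20692] × [1.98011e-13] = 4.09724e-14
  L_4 = [0.240003] × [3.3229e-16] = 7.97506e-17
Multiply by the mixture weights:
  π_1·L_1 = 0.49 × 3.44115e-11 = 1.68616e-11
  π_2·L_2 = 0.09 × 2.11483e-08 = 1.90335e-09
  π_3·L_3 = 0.10 × 4.09724e-14 = 4.09724e-15
  π_4·L_4 = 0.32 × 7.97506e-17 = 2.55202e-17
Marginal: 1.68616e-11 + 1.90335e-09 + 4.09724e-15 + 2.55202e-17 = 1.92021e-09
So the posterior for Population 2 is 1.90335e-09 / 1.92021e-09 ≈ 0.991.

0.991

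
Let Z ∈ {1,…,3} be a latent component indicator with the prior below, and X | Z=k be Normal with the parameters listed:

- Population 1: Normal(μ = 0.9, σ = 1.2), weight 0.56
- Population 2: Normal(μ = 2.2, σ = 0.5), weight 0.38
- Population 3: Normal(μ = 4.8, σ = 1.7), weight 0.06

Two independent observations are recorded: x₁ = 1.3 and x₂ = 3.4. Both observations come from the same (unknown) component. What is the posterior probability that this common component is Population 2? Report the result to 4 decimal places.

The responsibility of component k is P(Z=k) f_k(x) divided by Σ_j P(Z=j) f_j(x).
Since both observations come from the same component, the likelihood for component k is f_k(x₁)·f_k(x₂).
  f_1 = [(1/(1.2·√(2π)))·exp(−(1.3−0.9)²/(2·1.2²)) = 0.332452·exp(-0.05556) = 0.314486] × [0.0379533] = 0.0119358
  f_2 = [(1/(0.5·√(2π)))·exp(−(1.3−2.2)²/(2·0.5²)) = 0.797885·exp(-1.62000) = 0.1579] × [0.0447891] = 0.00707221
  f_3 = [(1/(1.7·√(2π)))·exp(−(1.3−4.8)²/(2·1.7²)) = 0.234672·exp(-2.11938) = 0.0281856] × [0.167183] = 0.00471215
Prior × likelihood for each component:
  P(Z=1)·f_1 = 0.56 × 0.0119358 = 0.00668404
  P(Z=2)·f_2 = 0.38 × 0.00707221 = 0.00268744
  P(Z=3)·f_3 = 0.06 × 0.00471215 = 0.000282729
Evidence: 0.00668404 + 0.00268744 + 0.000282729 = 0.0096542
P(Population 2 | x₁,x₂) ≈ 0.2784

0.2784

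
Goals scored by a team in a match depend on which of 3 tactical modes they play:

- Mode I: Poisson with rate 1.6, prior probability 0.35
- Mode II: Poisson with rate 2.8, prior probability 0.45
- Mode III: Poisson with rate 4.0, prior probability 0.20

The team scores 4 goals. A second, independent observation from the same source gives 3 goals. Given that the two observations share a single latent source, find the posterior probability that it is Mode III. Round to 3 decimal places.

0.295

By Bayes' theorem, P(k | x) = π_k f_k(x) / Σ_j π_j f_j(x).
Since both observations come from the same component, the likelihood for component k is f_k(x₁)·f_k(x₂).
  L_I = [e^(−1.6)·1.6^4/4! = 0.0551312] × [0.137828] = 0.00759863
  L_II = [e^(−2.8)·2.8^4/4! = 0.155739] × [0.222484] = 0.0346493
  L_III = [e^(−4.0)·4.0^4/4! = 0.195367] × [0.195367] = 0.0381682
Unnormalised posteriors:
  π_I·L_I = 0.35 × 0.00759863 = 0.00265952
  π_II·L_II = 0.45 × 0.0346493 = 0.0155922
  π_III·L_III = 0.20 × 0.0381682 = 0.00763364
Denominator: 0.00265952 + 0.0155922 + 0.00763364 = 0.0258853
P(Mode III | x₁, x₂) = 0.00763364 / 0.0258853 ≈ 0.295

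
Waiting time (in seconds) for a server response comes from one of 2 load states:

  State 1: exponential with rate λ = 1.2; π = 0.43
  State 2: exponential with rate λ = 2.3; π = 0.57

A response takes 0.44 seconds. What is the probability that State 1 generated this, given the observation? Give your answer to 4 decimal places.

0.3897

P(component k | x) = P(Z=k)·f_k(x) / marginal(x), where marginal(x) = Σ_j P(Z=j)·f_j(x).
Evaluate each component's likelihood at the observed value:
  p_1 = 0.70774
  p_2 = 0.83603
Unnormalised posteriors:
  P(Z=1)·p_1 = 0.43 × 0.70774 = 0.304328
  P(Z=2)·p_2 = 0.57 × 0.83603 = 0.476537
Denominator: 0.304328 + 0.476537 = 0.780865
Responsibility of State 1: 0.304328 / 0.780865 ≈ 0.3897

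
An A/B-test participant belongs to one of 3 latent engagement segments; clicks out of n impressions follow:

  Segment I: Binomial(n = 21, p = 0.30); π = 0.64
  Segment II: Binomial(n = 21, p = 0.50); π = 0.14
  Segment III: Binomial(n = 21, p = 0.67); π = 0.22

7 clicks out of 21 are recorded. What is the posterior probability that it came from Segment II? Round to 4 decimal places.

P(component k | x) = w_k·f_k(x) / marginal(x), where marginal(x) = Σ_j w_j·f_j(x).
Evaluate each component's likelihood at the observed value:
  f_I = 0.172475
  f_II = 0.0554466
  f_III = 0.00128004
Weight by the priors:
  w_I·f_I = 0.64 × 0.172475 = 0.110384
  w_II·f_II = 0.14 × 0.0554466 = 0.00776253
  w_III·f_III = 0.22 × 0.00128004 = 0.000281609
Denominator: 0.110384 + 0.00776253 + 0.000281609 = 0.118428
P(Segment II | x) ≈ 0.0655

0.0655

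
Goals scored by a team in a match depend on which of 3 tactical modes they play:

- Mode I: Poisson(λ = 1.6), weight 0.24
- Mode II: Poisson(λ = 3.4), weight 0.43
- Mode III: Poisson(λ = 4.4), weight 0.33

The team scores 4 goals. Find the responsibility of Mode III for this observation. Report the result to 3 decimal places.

0.405

By Bayes' theorem, P(k | x) = π_k f_k(x) / Σ_j π_j f_j(x).
Component likelihoods at x = 4 goals:
  L_I = e^(−1.6)·1.6^4/4! = 0.0551312
  L_II = e^(−3.4)·3.4^4/4! = 0.185825
  L_III = e^(−4.4)·4.4^4/4! = 0.191736
Unnormalised posteriors:
  π_I·L_I = 0.24 × 0.0551312 = 0.0132315
  π_II·L_II = 0.43 × 0.185825 = 0.0799046
  π_III·L_III = 0.33 × 0.191736 = 0.0632729
Denominator: 0.0132315 + 0.0799046 + 0.0632729 = 0.156409
P(Mode III | 4 goals) ≈ 0.405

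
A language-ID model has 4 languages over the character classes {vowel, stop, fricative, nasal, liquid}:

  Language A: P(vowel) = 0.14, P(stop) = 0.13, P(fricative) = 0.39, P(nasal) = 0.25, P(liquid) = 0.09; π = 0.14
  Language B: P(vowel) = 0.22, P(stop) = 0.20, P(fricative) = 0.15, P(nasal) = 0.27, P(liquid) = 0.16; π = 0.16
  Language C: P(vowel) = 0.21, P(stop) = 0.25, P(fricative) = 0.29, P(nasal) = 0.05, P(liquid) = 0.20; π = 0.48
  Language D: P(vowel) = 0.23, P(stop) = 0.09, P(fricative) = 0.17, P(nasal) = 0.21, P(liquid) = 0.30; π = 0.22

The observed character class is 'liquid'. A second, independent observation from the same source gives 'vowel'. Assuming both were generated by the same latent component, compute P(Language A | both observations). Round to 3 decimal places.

P(component k | x) = w_k·f_k(x) / marginal(x), where marginal(x) = Σ_j w_j·f_j(x).
Since both observations come from the same component, the likelihood for component k is f_k(x₁)·f_k(x₂).
  f_A = [P(liquid | comp) = 0.09] × [0.14] = 0.0126
  f_B = [P(liquid | comp) = 0.16] × [0.22] = 0.0352
  f_C = [P(liquid | comp) = 0.20] × [0.21] = 0.042
  f_D = [P(liquid | comp) = 0.30] × [0.23] = 0.069
Multiply by the mixture weights:
  w_A·f_A = 0.14 × 0.0126 = 0.001764
  w_B·f_B = 0.16 × 0.0352 = 0.005632
  w_C·f_C = 0.48 × 0.042 = 0.02016
  w_D·f_D = 0.22 × 0.069 = 0.01518
Normaliser: 0.001764 + 0.005632 + 0.02016 + 0.01518 = 0.042736
P(Language A | x₁, x₂) = 0.001764 / 0.042736 ≈ 0.041

0.041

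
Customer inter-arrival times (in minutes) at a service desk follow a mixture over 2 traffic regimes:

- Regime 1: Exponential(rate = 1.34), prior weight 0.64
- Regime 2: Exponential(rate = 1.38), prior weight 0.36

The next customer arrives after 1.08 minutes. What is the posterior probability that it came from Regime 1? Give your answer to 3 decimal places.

0.643

Apply Bayes' rule: the posterior for each component is proportional to its prior times its likelihood at x.
Exponential densities:
  p_1 = 0.315206
  p_2 = 0.31089
Weight by the priors:
  P(Z=1)·p_1 = 0.64 × 0.315206 = 0.201732
  P(Z=2)·p_2 = 0.36 × 0.31089 = 0.11192
Normaliser: 0.201732 + 0.11192 = 0.313652
So the posterior for Regime 1 is 0.201732 / 0.313652 ≈ 0.643.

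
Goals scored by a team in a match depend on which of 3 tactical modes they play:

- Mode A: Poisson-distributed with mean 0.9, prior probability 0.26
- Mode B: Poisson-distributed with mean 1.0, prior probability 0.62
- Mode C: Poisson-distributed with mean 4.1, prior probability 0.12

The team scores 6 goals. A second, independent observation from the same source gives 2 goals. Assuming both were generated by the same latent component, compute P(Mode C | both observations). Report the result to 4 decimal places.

P(component k | x) = w_k·f_k(x) / marginal(x), where marginal(x) = Σ_j w_j·f_j(x).
Since both observations come from the same component, the likelihood for component k is f_k(x₁)·f_k(x₂).
  f_A = [0.000300094] × [0.164661] = 4.94137e-05
  f_B = [0.000510944] × [0.18394] = 9.39828e-05
  f_C = [0.109336] × [0.139293] = 0.0152298
Unnormalised posteriors:
  w_A·f_A = 0.26 × 4.94137e-05 = 1.28476e-05
  w_B·f_B = 0.62 × 9.39828e-05 = 5.82694e-05
  w_C·f_C = 0.12 × 0.0152298 = 0.00182757
Denominator: 1.28476e-05 + 5.82694e-05 + 0.00182757 = 0.00189869
P(Mode C | x) = 0.00182757 / 0.00189869 ≈ 0.9625

0.9625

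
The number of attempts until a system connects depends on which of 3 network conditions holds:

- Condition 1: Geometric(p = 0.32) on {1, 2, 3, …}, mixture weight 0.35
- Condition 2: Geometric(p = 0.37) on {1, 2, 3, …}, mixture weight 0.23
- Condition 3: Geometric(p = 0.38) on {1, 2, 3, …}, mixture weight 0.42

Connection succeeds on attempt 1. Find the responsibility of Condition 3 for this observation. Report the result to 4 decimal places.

By Bayes' theorem, P(k | x) = π_k f_k(x) / Σ_j π_j f_j(x).
Evaluate each component's likelihood at the observed value:
  L_1 = 0.32·(1−0.32)^0 = 0.32·1 = 0.32
  L_2 = 0.37·(1−0.37)^0 = 0.37·1 = 0.37
  L_3 = 0.38·(1−0.38)^0 = 0.38·1 = 0.38
Prior × likelihood for each component:
  π_1·L_1 = 0.35 × 0.32 = 0.112
  π_2·L_2 = 0.23 × 0.37 = 0.0851
  π_3·L_3 = 0.42 × 0.38 = 0.1596
Normaliser: 0.112 + 0.0851 + 0.1596 = 0.3567
P(Condition 3 | x) ≈ 0.4474

0.4474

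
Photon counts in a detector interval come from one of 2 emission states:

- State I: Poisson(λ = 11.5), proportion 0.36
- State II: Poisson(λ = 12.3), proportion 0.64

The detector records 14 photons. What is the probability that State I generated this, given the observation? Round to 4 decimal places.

Posterior ∝ prior × likelihood, so P(k | x) ∝ P(Z=k) f_k(x); normalise over all components.
Evaluate each component's likelihood at the observed value:
  f_I = e^(−11.5)·11.5^14/14! = 0.0822195
  f_II = e^(−12.3)·12.3^14/14! = 0.0947199
Prior × likelihood for each component:
  P(Z=I)·f_I = 0.36 × 0.0822195 = 0.029599
  P(Z=II)·f_II = 0.64 × 0.0947199 = 0.0606207
Marginal: 0.029599 + 0.0606207 = 0.0902197
P(State I | the observation) = 0.029599 / 0.0902197 ≈ 0.3281

0.3281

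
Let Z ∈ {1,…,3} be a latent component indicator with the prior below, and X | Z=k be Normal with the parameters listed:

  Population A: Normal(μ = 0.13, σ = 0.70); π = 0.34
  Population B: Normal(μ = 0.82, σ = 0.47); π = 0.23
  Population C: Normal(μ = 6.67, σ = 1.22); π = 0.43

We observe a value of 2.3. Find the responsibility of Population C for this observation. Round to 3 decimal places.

0.072

The responsibility of component k is P(Z=k) f_k(x) divided by Σ_j P(Z=j) f_j(x).
Normal densities:
  p_A = (1/(0.70·√(2π)))·exp(−(2.3−0.13)²/(2·0.70²)) = 0.569918·exp(-4.80500) = 0.00466688
  p_B = (1/(0.47·√(2π)))·exp(−(2.3−0.82)²/(2·0.47²)) = 0.848813·exp(-4.95790) = 0.00596518
  p_C = (1/(1.22·√(2π)))·exp(−(2.3−6.67)²/(2·1.22²)) = 0.327002·exp(-6.41524) = 0.000535112
Weight by the priors:
  P(Z=A)·p_A = 0.34 × 0.00466688 = 0.00158674
  P(Z=B)·p_B = 0.23 × 0.00596518 = 0.00137199
  P(Z=C)·p_C = 0.43 × 0.000535112 = 0.000230098
Sum: 0.00158674 + 0.00137199 + 0.000230098 = 0.00318883
So the posterior for Population C is 0.000230098 / 0.00318883 ≈ 0.072.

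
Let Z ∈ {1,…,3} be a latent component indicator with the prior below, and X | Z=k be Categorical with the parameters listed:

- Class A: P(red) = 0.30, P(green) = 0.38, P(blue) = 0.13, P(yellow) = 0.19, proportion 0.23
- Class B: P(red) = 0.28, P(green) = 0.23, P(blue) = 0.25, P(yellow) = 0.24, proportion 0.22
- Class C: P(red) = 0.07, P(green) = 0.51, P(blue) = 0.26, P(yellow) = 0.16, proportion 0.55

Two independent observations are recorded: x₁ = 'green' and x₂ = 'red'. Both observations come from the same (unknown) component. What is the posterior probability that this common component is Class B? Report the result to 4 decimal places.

0.2360

The responsibility of component k is P(Z=k) f_k(x) divided by Σ_j P(Z=j) f_j(x).
Since both observations come from the same component, the likelihood for component k is f_k(x₁)·f_k(x₂).
  L_A = [P(green | comp) = 0.38] × [0.3] = 0.114
  L_B = [P(green | comp) = 0.23] × [0.28] = 0.0644
  L_C = [P(green | comp) = 0.51] × [0.07] = 0.0357
Prior × likelihood for each component:
  P(Z=A)·L_A = 0.23 × 0.114 = 0.02622
  P(Z=B)·L_B = 0.22 × 0.0644 = 0.014168
  P(Z=C)·L_C = 0.55 × 0.0357 = 0.019635
Normaliser: 0.02622 + 0.014168 + 0.019635 = 0.060023
Responsibility of Class B: 0.014168 / 0.060023 ≈ 0.2360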